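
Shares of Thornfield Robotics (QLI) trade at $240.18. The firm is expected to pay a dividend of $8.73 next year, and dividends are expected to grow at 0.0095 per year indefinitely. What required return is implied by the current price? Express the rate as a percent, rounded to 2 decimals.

Rearranging the constant-growth DDM: r = D₁/P₀ + g.
r = 8.7300 / 240.18 + 0.0095 = 0.03635 + 0.0095 = 0.04585

4.58%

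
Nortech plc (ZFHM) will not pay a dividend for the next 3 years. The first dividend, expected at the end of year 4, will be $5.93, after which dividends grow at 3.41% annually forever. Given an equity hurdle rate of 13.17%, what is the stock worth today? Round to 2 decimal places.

Deferred-dividend DDM. At t=3 the remaining stream is a growing perpetuity with first payment D_4 = 5.93.
V_3 = D_4/(r−g) = 5.93/(0.1317−0.0341) = 60.7582
P₀ = V_3/(1+r)^3 = 60.7582/(1+0.1317)^3 = 41.9190

$41.92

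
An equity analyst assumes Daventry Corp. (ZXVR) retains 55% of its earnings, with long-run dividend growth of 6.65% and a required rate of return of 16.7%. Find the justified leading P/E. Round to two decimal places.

Payout ratio b = 1 − 0.55 = 0.45.
Justified leading P/E = b/(r−g) = 0.45/(0.167−0.0665) = 4.4776

4.48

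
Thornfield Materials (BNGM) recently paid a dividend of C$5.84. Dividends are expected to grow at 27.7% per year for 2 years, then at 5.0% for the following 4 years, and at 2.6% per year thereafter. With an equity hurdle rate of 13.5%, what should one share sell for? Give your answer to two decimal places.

C$89.37

Three-stage DDM. Project D₁…D_6; terminal Gordon value at t=6 with g = 0.026; discount at r = 0.135.
D_1 = 7.4577
D_2 = 9.5235
D_3 = 9.9996
D_4 = 10.4996
D_5 = 11.0246
D_6 = 11.5758
TV_6 = 11.8768/(0.135−0.026) = 108.9614
P₀ = Σ Dₜ/(1+r)ᵗ + TV_6/(1+r)^6 = 89.3651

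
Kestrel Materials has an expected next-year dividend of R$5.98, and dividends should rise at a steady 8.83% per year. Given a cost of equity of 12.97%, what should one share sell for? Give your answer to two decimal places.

Gordon growth model: P₀ = D₁/(r − g), with D₁ = 5.98 given directly.
P₀ = 5.9800 / (0.1297 − 0.0883) = 5.9800 / 0.0414 = 144.4444

R$144.44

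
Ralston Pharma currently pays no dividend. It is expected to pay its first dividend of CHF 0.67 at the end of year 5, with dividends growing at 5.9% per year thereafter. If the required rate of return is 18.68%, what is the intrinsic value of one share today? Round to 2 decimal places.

CHF 2.64

Deferred-dividend DDM. At t=4 the remaining stream is a growing perpetuity with first payment D_5 = 0.67.
V_4 = D_5/(r−g) = 0.67/(0.1868−0.059) = 5.2426
P₀ = V_4/(1+r)^4 = 5.2426/(1+0.1868)^4 = 2.6426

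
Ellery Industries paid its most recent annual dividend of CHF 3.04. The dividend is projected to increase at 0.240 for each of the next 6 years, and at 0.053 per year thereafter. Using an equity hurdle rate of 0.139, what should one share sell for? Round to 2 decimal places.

Two-stage DDM. Project D₁…D_6 at 0.24, terminal growth 0.053, discount at r = 0.139.
D_1 = 3.7696
D_2 = 4.6743
D_3 = 5.7961
D_4 = 7.1872
D_5 = 8.9121
D_6 = 11.0511
Terminal value at t=6: TV = D_7/(r−g) = 11.6368/(0.139−0.053) = 135.3112
P₀ = 3.7696/(1+0.139)^1 + 4.6743/(1+0.139)^2 + 5.7961/(1+0.139)^3 + 7.1872/(1+0.139)^4 + 8.9121/(1+0.139)^5 + 11.0511/(1+0.139)^6 + 135.3112/(1+0.139)^6 = 86.7873

CHF 86.79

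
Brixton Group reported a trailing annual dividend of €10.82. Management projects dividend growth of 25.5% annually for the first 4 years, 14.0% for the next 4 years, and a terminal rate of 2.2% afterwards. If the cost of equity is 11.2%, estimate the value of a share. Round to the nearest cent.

€354.04

Three-stage DDM. Project D₁…D_8; terminal Gordon value at t=8 with g = 0.022; discount at r = 0.112.
D_1 = 13.5791
D_2 = 17.0418
D_3 = 21.3874
D_4 = 26.8412
D_5 = 30.5990
D_6 = 34.8828
D_7 = 39.7664
D_8 = 45.3337
TV_8 = 46.3311/(0.112−0.022) = 514.7898
P₀ = Σ Dₜ/(1+r)ᵗ + TV_8/(1+r)^8 = 354.0385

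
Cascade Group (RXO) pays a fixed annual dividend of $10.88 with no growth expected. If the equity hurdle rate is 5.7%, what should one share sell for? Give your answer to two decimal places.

Zero-growth DDM (perpetuity): P₀ = D/r = 10.88 / 0.057 = 190.8772

$190.88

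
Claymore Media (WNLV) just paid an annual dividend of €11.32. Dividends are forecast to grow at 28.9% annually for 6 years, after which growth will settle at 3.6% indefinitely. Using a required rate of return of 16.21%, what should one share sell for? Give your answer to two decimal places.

€272.35

Two-stage DDM. Project D₁…D_6 at 0.289, terminal growth 0.036, discount at r = 0.1621.
D_1 = 14.5915
D_2 = 18.8084
D_3 = 24.2441
D_4 = 31.2506
D_5 = 40.2820
D_6 = 51.9235
Terminal value at t=6: TV = D_7/(r−g) = 53.7927/(0.1621−0.036) = 426.5880
P₀ = 14.5915/(1+0.1621)^1 + 18.8084/(1+0.1621)^2 + 24.2441/(1+0.1621)^3 + 31.2506/(1+0.1621)^4 + 40.2820/(1+0.1621)^5 + 51.9235/(1+0.1621)^6 + 426.5880/(1+0.1621)^6 = 272.3540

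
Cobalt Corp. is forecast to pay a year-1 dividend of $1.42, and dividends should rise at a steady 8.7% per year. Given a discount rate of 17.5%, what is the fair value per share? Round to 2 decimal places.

Gordon growth model: P₀ = D₁/(r − g), with D₁ = 1.42 given directly.
P₀ = 1.4200 / (0.175 − 0.087) = 1.4200 / 0.088 = 16.1364

$16.14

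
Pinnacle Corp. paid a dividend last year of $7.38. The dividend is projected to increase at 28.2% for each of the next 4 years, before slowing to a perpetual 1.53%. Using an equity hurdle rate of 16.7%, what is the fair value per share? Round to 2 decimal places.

Two-stage DDM. Project D₁…D_4 at 0.282, terminal growth 0.0153, discount at r = 0.167.
D_1 = 9.4612
D_2 = 12.1292
D_3 = 15.5496
D_4 = 19.9346
Terminal value at t=4: TV = D_5/(r−g) = 20.2396/(0.167−0.0153) = 133.4189
P₀ = 9.4612/(1+0.167)^1 + 12.1292/(1+0.167)^2 + 15.5496/(1+0.167)^3 + 19.9346/(1+0.167)^4 + 133.4189/(1+0.167)^4 = 109.4791

$109.48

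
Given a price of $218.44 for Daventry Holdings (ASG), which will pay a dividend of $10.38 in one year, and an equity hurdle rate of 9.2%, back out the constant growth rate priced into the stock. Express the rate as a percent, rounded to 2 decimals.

From P₀ = D₁/(r − g), the implied growth is g = r − D₁/P₀.
g = 0.092 − 10.38/218.44 = 0.092 − 0.04752 = 0.04448

4.45%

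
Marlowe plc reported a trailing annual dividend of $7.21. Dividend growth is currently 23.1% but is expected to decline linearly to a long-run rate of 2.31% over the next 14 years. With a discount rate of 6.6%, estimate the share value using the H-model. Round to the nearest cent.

$416.53

H-model: P₀ = D₀[(1+g_L) + H(g_S−g_L)]/(r−g_L), with H = 14/2 = 7.
P₀ = 7.21 × [(1+0.0231) + 7×(0.231−0.0231)] / (0.066−0.0231)
   = 7.21 × 2.4784 / 0.0429 = 416.5330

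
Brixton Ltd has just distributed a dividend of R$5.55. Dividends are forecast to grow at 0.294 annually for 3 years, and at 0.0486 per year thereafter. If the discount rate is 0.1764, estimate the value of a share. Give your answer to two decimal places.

R$80.81

Two-stage DDM. Project D₁…D_3 at 0.294, terminal growth 0.0486, discount at r = 0.1764.
D_1 = 7.1817
D_2 = 9.2931
D_3 = 12.0253
Terminal value at t=3: TV = D_4/(r−g) = 12.6097/(0.1764−0.0486) = 98.6677
P₀ = 7.1817/(1+0.1764)^1 + 9.2931/(1+0.1764)^2 + 12.0253/(1+0.1764)^3 + 98.6677/(1+0.1764)^3 = 80.8114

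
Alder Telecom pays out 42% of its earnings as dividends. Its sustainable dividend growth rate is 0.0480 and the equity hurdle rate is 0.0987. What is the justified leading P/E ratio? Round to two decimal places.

8.28

Justified leading P/E = b/(r−g) = 0.42/(0.0987−0.048) = 8.2840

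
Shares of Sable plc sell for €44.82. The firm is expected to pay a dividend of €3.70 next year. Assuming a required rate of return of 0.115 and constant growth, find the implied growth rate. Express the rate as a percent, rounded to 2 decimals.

3.24%

From P₀ = D₁/(r − g), the implied growth is g = r − D₁/P₀.
g = 0.115 − 3.70/44.82 = 0.115 − 0.08255 = 0.03245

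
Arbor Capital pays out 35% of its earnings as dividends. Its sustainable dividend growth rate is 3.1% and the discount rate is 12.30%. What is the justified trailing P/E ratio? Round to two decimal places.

Justified trailing P/E = b(1+g)/(r−g) = 0.35×(1+0.031)/(0.123−0.031) = 3.9223

3.92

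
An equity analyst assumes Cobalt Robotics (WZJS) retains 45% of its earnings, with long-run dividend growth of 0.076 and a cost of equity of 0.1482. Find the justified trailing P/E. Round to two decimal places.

Payout ratio b = 1 − 0.45 = 0.55.
Justified trailing P/E = b(1+g)/(r−g) = 0.55×(1+0.076)/(0.1482−0.076) = 8.1967

8.20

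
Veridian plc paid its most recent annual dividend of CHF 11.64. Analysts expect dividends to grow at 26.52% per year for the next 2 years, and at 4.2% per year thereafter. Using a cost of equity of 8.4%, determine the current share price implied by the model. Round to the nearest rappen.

CHF 422.84

Two-stage DDM. Project D₁…D_2 at 0.2652, terminal growth 0.042, discount at r = 0.084.
D_1 = 14.7269
D_2 = 18.6325
Terminal value at t=2: TV = D_3/(r−g) = 19.4151/(0.084−0.042) = 462.2637
P₀ = 14.7269/(1+0.084)^1 + 18.6325/(1+0.084)^2 + 462.2637/(1+0.084)^2 = 422.8396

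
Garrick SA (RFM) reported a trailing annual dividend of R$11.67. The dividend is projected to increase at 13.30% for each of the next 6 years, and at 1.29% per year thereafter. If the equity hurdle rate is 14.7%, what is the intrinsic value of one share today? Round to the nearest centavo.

R$148.97

Two-stage DDM. Project D₁…D_6 at 0.133, terminal growth 0.0129, discount at r = 0.147.
D_1 = 13.2221
D_2 = 14.9807
D_3 = 16.9731
D_4 = 19.2305
D_5 = 21.7882
D_6 = 24.6860
Terminal value at t=6: TV = D_7/(r−g) = 25.0044/(0.147−0.0129) = 186.4610
P₀ = 13.2221/(1+0.147)^1 + 14.9807/(1+0.147)^2 + 16.9731/(1+0.147)^3 + 19.2305/(1+0.147)^4 + 21.7882/(1+0.147)^5 + 24.6860/(1+0.147)^6 + 186.4610/(1+0.147)^6 = 148.9745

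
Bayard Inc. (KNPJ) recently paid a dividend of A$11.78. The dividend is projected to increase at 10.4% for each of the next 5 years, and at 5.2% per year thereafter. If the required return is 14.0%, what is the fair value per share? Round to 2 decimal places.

Two-stage DDM. Project D₁…D_5 at 0.104, terminal growth 0.052, discount at r = 0.14.
D_1 = 13.0051
D_2 = 14.3577
D_3 = 15.8508
D_4 = 17.4993
D_5 = 19.3193
Terminal value at t=5: TV = D_6/(r−g) = 20.3239/(0.14−0.052) = 230.9531
P₀ = 13.0051/(1+0.14)^1 + 14.3577/(1+0.14)^2 + 15.8508/(1+0.14)^3 + 17.4993/(1+0.14)^4 + 19.3193/(1+0.14)^5 + 230.9531/(1+0.14)^5 = 173.4992

A$173.50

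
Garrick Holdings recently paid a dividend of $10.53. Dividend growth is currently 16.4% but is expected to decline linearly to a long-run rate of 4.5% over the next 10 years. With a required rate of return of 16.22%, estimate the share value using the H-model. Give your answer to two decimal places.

$147.35

H-model: P₀ = D₀[(1+g_L) + H(g_S−g_L)]/(r−g_L), with H = 10/2 = 5.
P₀ = 10.53 × [(1+0.045) + 5×(0.164−0.045)] / (0.1622−0.045)
   = 10.53 × 1.6400 / 0.1172 = 147.3481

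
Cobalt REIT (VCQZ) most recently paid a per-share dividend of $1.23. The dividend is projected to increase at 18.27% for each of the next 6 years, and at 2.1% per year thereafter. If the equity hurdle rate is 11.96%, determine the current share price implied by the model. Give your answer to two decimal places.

Two-stage DDM. Project D₁…D_6 at 0.1827, terminal growth 0.021, discount at r = 0.1196.
D_1 = 1.4547
D_2 = 1.7205
D_3 = 2.0348
D_4 = 2.4066
D_5 = 2.8463
D_6 = 3.3663
Terminal value at t=6: TV = D_7/(r−g) = 3.4370/(0.1196−0.021) = 34.8579
P₀ = 1.4547/(1+0.1196)^1 + 1.7205/(1+0.1196)^2 + 2.0348/(1+0.1196)^3 + 2.4066/(1+0.1196)^4 + 2.8463/(1+0.1196)^5 + 3.3663/(1+0.1196)^6 + 34.8579/(1+0.1196)^6 = 26.6785

$26.68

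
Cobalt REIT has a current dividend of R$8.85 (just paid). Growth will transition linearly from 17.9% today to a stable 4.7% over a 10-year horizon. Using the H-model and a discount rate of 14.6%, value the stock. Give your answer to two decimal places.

H-model: P₀ = D₀[(1+g_L) + H(g_S−g_L)]/(r−g_L), with H = 10/2 = 5.
P₀ = 8.85 × [(1+0.047) + 5×(0.179−0.047)] / (0.146−0.047)
   = 8.85 × 1.7070 / 0.099 = 152.5955

R$152.60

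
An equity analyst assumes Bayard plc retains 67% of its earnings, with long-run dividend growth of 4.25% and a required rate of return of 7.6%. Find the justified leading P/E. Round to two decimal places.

9.85

Payout ratio b = 1 − 0.67 = 0.33.
Justified leading P/E = b/(r−g) = 0.33/(0.076−0.0425) = 9.8507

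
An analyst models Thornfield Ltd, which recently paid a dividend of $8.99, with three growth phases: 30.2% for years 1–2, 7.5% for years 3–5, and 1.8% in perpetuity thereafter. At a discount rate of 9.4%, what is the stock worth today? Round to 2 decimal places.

$222.15

Three-stage DDM. Project D₁…D_5; terminal Gordon value at t=5 with g = 0.018; discount at r = 0.094.
D_1 = 11.7050
D_2 = 15.2399
D_3 = 16.3829
D_4 = 17.6116
D_5 = 18.9325
TV_5 = 19.2732/(0.094−0.018) = 253.5953
P₀ = Σ Dₜ/(1+r)ᵗ + TV_5/(1+r)^5 = 222.1499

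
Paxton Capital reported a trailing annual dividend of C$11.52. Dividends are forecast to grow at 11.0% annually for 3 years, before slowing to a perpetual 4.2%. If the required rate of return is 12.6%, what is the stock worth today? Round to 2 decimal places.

C$170.48

Two-stage DDM. Project D₁…D_3 at 0.11, terminal growth 0.042, discount at r = 0.126.
D_1 = 12.7872
D_2 = 14.1938
D_3 = 15.7551
Terminal value at t=3: TV = D_4/(r−g) = 16.4168/(0.126−0.042) = 195.4384
P₀ = 12.7872/(1+0.126)^1 + 14.1938/(1+0.126)^2 + 15.7551/(1+0.126)^3 + 195.4384/(1+0.126)^3 = 170.4843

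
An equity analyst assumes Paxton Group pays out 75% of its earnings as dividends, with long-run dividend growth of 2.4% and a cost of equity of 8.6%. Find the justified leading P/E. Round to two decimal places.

Justified leading P/E = b/(r−g) = 0.75/(0.086−0.024) = 12.0968

12.10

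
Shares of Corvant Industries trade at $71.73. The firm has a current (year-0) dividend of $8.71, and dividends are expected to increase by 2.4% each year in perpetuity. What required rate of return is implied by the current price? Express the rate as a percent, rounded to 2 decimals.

14.83%

Rearranging the constant-growth DDM: r = D₁/P₀ + g.
D₁ = 8.71 × (1 + 0.024) = 8.9190.
r = 8.9190 / 71.73 + 0.024 = 0.12434 + 0.024 = 0.14834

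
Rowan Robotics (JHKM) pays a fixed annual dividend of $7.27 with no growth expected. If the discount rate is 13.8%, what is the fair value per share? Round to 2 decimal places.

$52.68

Zero-growth DDM (perpetuity): P₀ = D/r = 7.27 / 0.138 = 52.6812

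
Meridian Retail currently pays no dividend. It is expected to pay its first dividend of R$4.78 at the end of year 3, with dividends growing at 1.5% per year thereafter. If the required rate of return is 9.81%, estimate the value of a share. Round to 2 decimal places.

R$47.70

Deferred-dividend DDM. At t=2 the remaining stream is a growing perpetuity with first payment D_3 = 4.78.
V_2 = D_3/(r−g) = 4.78/(0.0981−0.015) = 57.5211
P₀ = V_2/(1+r)^2 = 57.5211/(1+0.0981)^2 = 47.7027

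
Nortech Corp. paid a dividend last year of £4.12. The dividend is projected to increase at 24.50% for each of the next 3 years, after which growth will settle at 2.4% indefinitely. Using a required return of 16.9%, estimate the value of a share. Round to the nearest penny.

£49.19

Two-stage DDM. Project D₁…D_3 at 0.245, terminal growth 0.024, discount at r = 0.169.
D_1 = 5.1294
D_2 = 6.3861
D_3 = 7.9507
Terminal value at t=3: TV = D_4/(r−g) = 8.1415/(0.169−0.024) = 56.1484
P₀ = 5.1294/(1+0.169)^1 + 6.3861/(1+0.169)^2 + 7.9507/(1+0.169)^3 + 56.1484/(1+0.169)^3 = 49.1853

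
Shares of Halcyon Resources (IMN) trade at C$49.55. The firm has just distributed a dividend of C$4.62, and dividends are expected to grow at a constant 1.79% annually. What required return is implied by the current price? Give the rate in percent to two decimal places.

Rearranging the constant-growth DDM: r = D₁/P₀ + g.
D₁ = 4.62 × (1 + 0.0179) = 4.7027.
r = 4.7027 / 49.55 + 0.0179 = 0.09491 + 0.0179 = 0.11281

11.28%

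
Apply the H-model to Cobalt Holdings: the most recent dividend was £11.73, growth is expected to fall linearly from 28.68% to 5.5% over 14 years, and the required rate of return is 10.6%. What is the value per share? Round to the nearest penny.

£615.85

H-model: P₀ = D₀[(1+g_L) + H(g_S−g_L)]/(r−g_L), with H = 14/2 = 7.
P₀ = 11.73 × [(1+0.055) + 7×(0.2868−0.055)] / (0.106−0.055)
   = 11.73 × 2.6776 / 0.051 = 615.8480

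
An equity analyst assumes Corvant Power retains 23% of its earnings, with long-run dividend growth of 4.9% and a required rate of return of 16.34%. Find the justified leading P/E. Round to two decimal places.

Payout ratio b = 1 − 0.23 = 0.77.
Justified leading P/E = b/(r−g) = 0.77/(0.1634−0.049) = 6.7308

6.73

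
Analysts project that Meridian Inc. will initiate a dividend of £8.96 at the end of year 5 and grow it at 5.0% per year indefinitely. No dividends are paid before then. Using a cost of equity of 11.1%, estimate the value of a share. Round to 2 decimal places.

£96.41

Deferred-dividend DDM. At t=4 the remaining stream is a growing perpetuity with first payment D_5 = 8.96.
V_4 = D_5/(r−g) = 8.96/(0.111−0.05) = 146.8852
P₀ = V_4/(1+r)^4 = 146.8852/(1+0.111)^4 = 96.4100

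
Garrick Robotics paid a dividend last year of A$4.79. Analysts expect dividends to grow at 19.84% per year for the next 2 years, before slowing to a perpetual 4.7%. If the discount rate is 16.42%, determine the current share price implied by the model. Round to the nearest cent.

A$55.35

Two-stage DDM. Project D₁…D_2 at 0.1984, terminal growth 0.047, discount at r = 0.1642.
D_1 = 5.7403
D_2 = 6.8792
Terminal value at t=2: TV = D_3/(r−g) = 7.2025/(0.1642−0.047) = 61.4551
P₀ = 5.7403/(1+0.1642)^1 + 6.8792/(1+0.1642)^2 + 61.4551/(1+0.1642)^2 = 55.3485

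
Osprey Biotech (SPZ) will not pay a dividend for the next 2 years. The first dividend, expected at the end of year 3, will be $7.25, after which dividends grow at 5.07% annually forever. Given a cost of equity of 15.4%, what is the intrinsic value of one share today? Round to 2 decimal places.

Deferred-dividend DDM. At t=2 the remaining stream is a growing perpetuity with first payment D_3 = 7.25.
V_2 = D_3/(r−g) = 7.25/(0.154−0.0507) = 70.1839
P₀ = V_2/(1+r)^2 = 70.1839/(1+0.154)^2 = 52.7019

$52.70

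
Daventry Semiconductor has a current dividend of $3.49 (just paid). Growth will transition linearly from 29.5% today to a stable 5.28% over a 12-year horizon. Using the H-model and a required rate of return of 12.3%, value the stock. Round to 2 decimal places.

H-model: P₀ = D₀[(1+g_L) + H(g_S−g_L)]/(r−g_L), with H = 12/2 = 6.
P₀ = 3.49 × [(1+0.0528) + 6×(0.295−0.0528)] / (0.123−0.0528)
   = 3.49 × 2.5060 / 0.0702 = 124.5860

$124.59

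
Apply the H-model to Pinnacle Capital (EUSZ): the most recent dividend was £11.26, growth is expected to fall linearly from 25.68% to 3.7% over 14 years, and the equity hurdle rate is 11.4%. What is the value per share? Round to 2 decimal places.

£376.64

H-model: P₀ = D₀[(1+g_L) + H(g_S−g_L)]/(r−g_L), with H = 14/2 = 7.
P₀ = 11.26 × [(1+0.037) + 7×(0.2568−0.037)] / (0.114−0.037)
   = 11.26 × 2.5756 / 0.077 = 376.6397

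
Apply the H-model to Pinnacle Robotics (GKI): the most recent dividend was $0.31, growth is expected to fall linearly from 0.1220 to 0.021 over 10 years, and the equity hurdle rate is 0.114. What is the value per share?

H-model: P₀ = D₀[(1+g_L) + H(g_S−g_L)]/(r−g_L), with H = 10/2 = 5.
P₀ = 0.31 × [(1+0.021) + 5×(0.122−0.021)] / (0.114−0.021)
   = 0.31 × 1.5260 / 0.093 = 5.0867

$5.09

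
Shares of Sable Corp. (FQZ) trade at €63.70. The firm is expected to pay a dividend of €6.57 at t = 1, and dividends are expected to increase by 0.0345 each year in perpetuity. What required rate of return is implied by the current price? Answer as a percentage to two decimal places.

13.76%

Rearranging the constant-growth DDM: r = D₁/P₀ + g.
r = 6.5700 / 63.70 + 0.0345 = 0.10314 + 0.0345 = 0.13764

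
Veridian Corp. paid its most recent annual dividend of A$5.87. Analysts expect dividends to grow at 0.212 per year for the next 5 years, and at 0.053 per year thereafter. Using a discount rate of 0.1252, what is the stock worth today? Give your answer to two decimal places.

Two-stage DDM. Project D₁…D_5 at 0.212, terminal growth 0.053, discount at r = 0.1252.
D_1 = 7.1144
D_2 = 8.6227
D_3 = 10.4507
D_4 = 12.6663
D_5 = 15.3515
Terminal value at t=5: TV = D_6/(r−g) = 16.1651/(0.1252−0.053) = 223.8940
P₀ = 7.1144/(1+0.1252)^1 + 8.6227/(1+0.1252)^2 + 10.4507/(1+0.1252)^3 + 12.6663/(1+0.1252)^4 + 15.3515/(1+0.1252)^5 + 223.8940/(1+0.1252)^5 = 161.0175

A$161.02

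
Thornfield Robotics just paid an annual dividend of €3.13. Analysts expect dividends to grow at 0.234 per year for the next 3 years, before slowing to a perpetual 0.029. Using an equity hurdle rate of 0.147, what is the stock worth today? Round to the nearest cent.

Two-stage DDM. Project D₁…D_3 at 0.234, terminal growth 0.029, discount at r = 0.147.
D_1 = 3.8624
D_2 = 4.7662
D_3 = 5.8815
Terminal value at t=3: TV = D_4/(r−g) = 6.0521/(0.147−0.029) = 51.2889
P₀ = 3.8624/(1+0.147)^1 + 4.7662/(1+0.147)^2 + 5.8815/(1+0.147)^3 + 51.2889/(1+0.147)^3 = 44.8764

€44.88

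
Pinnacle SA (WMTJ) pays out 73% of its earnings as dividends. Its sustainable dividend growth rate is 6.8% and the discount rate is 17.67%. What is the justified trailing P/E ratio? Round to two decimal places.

7.17

Justified trailing P/E = b(1+g)/(r−g) = 0.73×(1+0.068)/(0.1767−0.068) = 7.1724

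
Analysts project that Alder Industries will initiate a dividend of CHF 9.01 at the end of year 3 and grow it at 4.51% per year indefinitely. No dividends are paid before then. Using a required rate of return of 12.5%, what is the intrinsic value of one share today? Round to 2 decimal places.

Deferred-dividend DDM. At t=2 the remaining stream is a growing perpetuity with first payment D_3 = 9.01.
V_2 = D_3/(r−g) = 9.01/(0.125−0.0451) = 112.7660
P₀ = V_2/(1+r)^2 = 112.7660/(1+0.125)^2 = 89.0990

CHF 89.10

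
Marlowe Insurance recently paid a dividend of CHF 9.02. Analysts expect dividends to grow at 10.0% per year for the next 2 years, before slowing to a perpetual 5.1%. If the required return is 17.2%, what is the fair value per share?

CHF 85.43

Two-stage DDM. Project D₁…D_2 at 0.1, terminal growth 0.051, discount at r = 0.172.
D_1 = 9.9220
D_2 = 10.9142
Terminal value at t=2: TV = D_3/(r−g) = 11.4708/(0.172−0.051) = 94.8002
P₀ = 9.9220/(1+0.172)^1 + 10.9142/(1+0.172)^2 + 94.8002/(1+0.172)^2 = 85.4283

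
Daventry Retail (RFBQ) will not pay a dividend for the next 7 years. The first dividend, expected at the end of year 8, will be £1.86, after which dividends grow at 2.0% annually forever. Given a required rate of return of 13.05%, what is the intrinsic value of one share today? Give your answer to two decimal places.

Deferred-dividend DDM. At t=7 the remaining stream is a growing perpetuity with first payment D_8 = 1.86.
V_7 = D_8/(r−g) = 1.86/(0.1305−0.02) = 16.8326
P₀ = V_7/(1+r)^7 = 16.8326/(1+0.1305)^7 = 7.1327

£7.13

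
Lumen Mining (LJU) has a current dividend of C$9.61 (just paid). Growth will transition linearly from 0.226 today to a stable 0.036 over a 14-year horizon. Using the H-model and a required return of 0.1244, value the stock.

C$257.21

H-model: P₀ = D₀[(1+g_L) + H(g_S−g_L)]/(r−g_L), with H = 14/2 = 7.
P₀ = 9.61 × [(1+0.036) + 7×(0.226−0.036)] / (0.1244−0.036)
   = 9.61 × 2.3660 / 0.0884 = 257.2088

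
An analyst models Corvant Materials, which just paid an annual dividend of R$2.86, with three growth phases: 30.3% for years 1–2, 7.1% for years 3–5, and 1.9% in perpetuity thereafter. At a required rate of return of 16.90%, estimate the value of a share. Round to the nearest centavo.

Three-stage DDM. Project D₁…D_5; terminal Gordon value at t=5 with g = 0.019; discount at r = 0.169.
D_1 = 3.7266
D_2 = 4.8557
D_3 = 5.2005
D_4 = 5.5697
D_5 = 5.9652
TV_5 = 6.0785/(0.169−0.019) = 40.5234
P₀ = Σ Dₜ/(1+r)ᵗ + TV_5/(1+r)^5 = 34.2737

R$34.27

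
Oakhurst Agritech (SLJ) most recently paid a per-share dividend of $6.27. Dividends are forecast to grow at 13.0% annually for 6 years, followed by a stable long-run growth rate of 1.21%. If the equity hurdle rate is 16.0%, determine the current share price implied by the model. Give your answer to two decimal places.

Two-stage DDM. Project D₁…D_6 at 0.13, terminal growth 0.0121, discount at r = 0.16.
D_1 = 7.0851
D_2 = 8.0062
D_3 = 9.0470
D_4 = 10.2231
D_5 = 11.5521
D_6 = 13.0538
Terminal value at t=6: TV = D_7/(r−g) = 13.2118/(0.16−0.0121) = 89.3292
P₀ = 7.0851/(1+0.16)^1 + 8.0062/(1+0.16)^2 + 9.0470/(1+0.16)^3 + 10.2231/(1+0.16)^4 + 11.5521/(1+0.16)^5 + 13.0538/(1+0.16)^6 + 89.3292/(1+0.16)^6 = 71.0223

$71.02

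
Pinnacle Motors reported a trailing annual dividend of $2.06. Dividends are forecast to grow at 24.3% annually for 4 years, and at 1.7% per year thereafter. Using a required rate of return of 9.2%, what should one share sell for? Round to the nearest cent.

Two-stage DDM. Project D₁…D_4 at 0.243, terminal growth 0.017, discount at r = 0.092.
D_1 = 2.5606
D_2 = 3.1828
D_3 = 3.9562
D_4 = 4.9176
Terminal value at t=4: TV = D_5/(r−g) = 5.0012/(0.092−0.017) = 66.6824
P₀ = 2.5606/(1+0.092)^1 + 3.1828/(1+0.092)^2 + 3.9562/(1+0.092)^3 + 4.9176/(1+0.092)^4 + 66.6824/(1+0.092)^4 = 58.4048

$58.40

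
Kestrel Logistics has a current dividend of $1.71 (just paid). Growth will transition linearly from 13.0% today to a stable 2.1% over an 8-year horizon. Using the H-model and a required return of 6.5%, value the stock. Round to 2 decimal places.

H-model: P₀ = D₀[(1+g_L) + H(g_S−g_L)]/(r−g_L), with H = 8/2 = 4.
P₀ = 1.71 × [(1+0.021) + 4×(0.13−0.021)] / (0.065−0.021)
   = 1.71 × 1.4570 / 0.044 = 56.6243

$56.62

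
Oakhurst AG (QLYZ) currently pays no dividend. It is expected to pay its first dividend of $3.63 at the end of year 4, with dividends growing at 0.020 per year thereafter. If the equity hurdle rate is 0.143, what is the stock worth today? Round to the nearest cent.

Deferred-dividend DDM. At t=3 the remaining stream is a growing perpetuity with first payment D_4 = 3.63.
V_3 = D_4/(r−g) = 3.63/(0.143−0.02) = 29.5122
P₀ = V_3/(1+r)^3 = 29.5122/(1+0.143)^3 = 19.7635

$19.76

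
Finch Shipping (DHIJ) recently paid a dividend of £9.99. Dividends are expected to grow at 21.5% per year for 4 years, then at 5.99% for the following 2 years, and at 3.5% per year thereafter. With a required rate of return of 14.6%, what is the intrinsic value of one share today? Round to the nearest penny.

£169.49

Three-stage DDM. Project D₁…D_6; terminal Gordon value at t=6 with g = 0.035; discount at r = 0.146.
D_1 = 12.1379
D_2 = 14.7475
D_3 = 17.9182
D_4 = 21.7706
D_5 = 23.0747
D_6 = 24.4568
TV_6 = 25.3128/(0.146−0.035) = 228.0435
P₀ = Σ Dₜ/(1+r)ᵗ + TV_6/(1+r)^6 = 169.4910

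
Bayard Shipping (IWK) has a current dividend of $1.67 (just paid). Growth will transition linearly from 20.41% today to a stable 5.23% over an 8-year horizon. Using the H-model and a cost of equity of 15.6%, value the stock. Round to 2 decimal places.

$26.72

H-model: P₀ = D₀[(1+g_L) + H(g_S−g_L)]/(r−g_L), with H = 8/2 = 4.
P₀ = 1.67 × [(1+0.0523) + 4×(0.2041−0.0523)] / (0.156−0.0523)
   = 1.67 × 1.6595 / 0.1037 = 26.7248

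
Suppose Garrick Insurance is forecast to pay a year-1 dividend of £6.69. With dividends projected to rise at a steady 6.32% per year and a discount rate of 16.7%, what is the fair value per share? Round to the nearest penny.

Gordon growth model: P₀ = D₁/(r − g), with D₁ = 6.69 given directly.
P₀ = 6.6900 / (0.167 − 0.0632) = 6.6900 / 0.1038 = 64.4509

£64.45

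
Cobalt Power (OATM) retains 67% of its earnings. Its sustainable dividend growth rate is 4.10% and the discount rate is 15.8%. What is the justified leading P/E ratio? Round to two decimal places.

2.82

Payout ratio b = 1 − 0.67 = 0.33.
Justified leading P/E = b/(r−g) = 0.33/(0.158−0.041) = 2.8205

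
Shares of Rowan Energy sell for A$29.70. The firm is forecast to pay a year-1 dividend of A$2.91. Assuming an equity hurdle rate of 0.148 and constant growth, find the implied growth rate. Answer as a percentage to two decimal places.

5.00%

From P₀ = D₁/(r − g), the implied growth is g = r − D₁/P₀.
g = 0.148 − 2.91/29.70 = 0.148 − 0.09798 = 0.05002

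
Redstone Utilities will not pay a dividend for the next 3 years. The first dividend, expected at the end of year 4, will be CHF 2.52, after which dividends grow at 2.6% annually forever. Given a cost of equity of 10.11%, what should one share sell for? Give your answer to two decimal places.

CHF 25.14

Deferred-dividend DDM. At t=3 the remaining stream is a growing perpetuity with first payment D_4 = 2.52.
V_3 = D_4/(r−g) = 2.52/(0.1011−0.026) = 33.5553
P₀ = V_3/(1+r)^3 = 33.5553/(1+0.1011)^3 = 25.1351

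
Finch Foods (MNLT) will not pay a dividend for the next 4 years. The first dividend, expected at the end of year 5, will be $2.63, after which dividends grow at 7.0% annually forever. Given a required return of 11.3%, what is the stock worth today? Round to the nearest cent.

$39.86

Deferred-dividend DDM. At t=4 the remaining stream is a growing perpetuity with first payment D_5 = 2.63.
V_4 = D_5/(r−g) = 2.63/(0.113−0.07) = 61.1628
P₀ = V_4/(1+r)^4 = 61.1628/(1+0.113)^4 = 39.8572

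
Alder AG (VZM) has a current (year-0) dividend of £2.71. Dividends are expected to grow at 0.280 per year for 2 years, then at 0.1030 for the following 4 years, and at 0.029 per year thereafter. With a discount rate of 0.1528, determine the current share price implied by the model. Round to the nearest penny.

£41.61

Three-stage DDM. Project D₁…D_6; terminal Gordon value at t=6 with g = 0.029; discount at r = 0.1528.
D_1 = 3.4688
D_2 = 4.4401
D_3 = 4.8974
D_4 = 5.4018
D_5 = 5.9582
D_6 = 6.5719
TV_6 = 6.7625/(0.1528−0.029) = 54.6243
P₀ = Σ Dₜ/(1+r)ᵗ + TV_6/(1+r)^6 = 41.6054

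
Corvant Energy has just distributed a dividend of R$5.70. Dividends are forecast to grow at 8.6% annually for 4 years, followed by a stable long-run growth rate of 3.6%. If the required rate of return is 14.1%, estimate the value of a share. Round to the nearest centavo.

Two-stage DDM. Project D₁…D_4 at 0.086, terminal growth 0.036, discount at r = 0.141.
D_1 = 6.1902
D_2 = 6.7226
D_3 = 7.3007
D_4 = 7.9286
Terminal value at t=4: TV = D_5/(r−g) = 8.2140/(0.141−0.036) = 78.2284
P₀ = 6.1902/(1+0.141)^1 + 6.7226/(1+0.141)^2 + 7.3007/(1+0.141)^3 + 7.9286/(1+0.141)^4 + 78.2284/(1+0.141)^4 = 66.3370

R$66.34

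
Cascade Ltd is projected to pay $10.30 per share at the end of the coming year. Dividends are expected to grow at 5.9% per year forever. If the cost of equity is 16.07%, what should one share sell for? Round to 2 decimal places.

$101.28

Gordon growth model: P₀ = D₁/(r − g), with D₁ = 10.30 given directly.
P₀ = 10.3000 / (0.1607 − 0.059) = 10.3000 / 0.1017 = 101.2783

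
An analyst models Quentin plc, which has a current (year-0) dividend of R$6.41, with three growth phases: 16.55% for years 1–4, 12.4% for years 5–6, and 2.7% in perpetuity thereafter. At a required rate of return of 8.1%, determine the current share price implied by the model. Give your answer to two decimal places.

Three-stage DDM. Project D₁…D_6; terminal Gordon value at t=6 with g = 0.027; discount at r = 0.081.
D_1 = 7.4709
D_2 = 8.7073
D_3 = 10.1483
D_4 = 11.8279
D_5 = 13.2945
D_6 = 14.9431
TV_6 = 15.3465/(0.081−0.027) = 284.1950
P₀ = Σ Dₜ/(1+r)ᵗ + TV_6/(1+r)^6 = 227.5279

R$227.53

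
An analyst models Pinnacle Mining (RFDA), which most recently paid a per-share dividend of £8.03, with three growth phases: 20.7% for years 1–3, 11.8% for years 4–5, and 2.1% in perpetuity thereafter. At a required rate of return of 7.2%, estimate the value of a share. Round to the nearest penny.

£304.68

Three-stage DDM. Project D₁…D_5; terminal Gordon value at t=5 with g = 0.021; discount at r = 0.072.
D_1 = 9.6922
D_2 = 11.6985
D_3 = 14.1201
D_4 = 15.7863
D_5 = 17.6490
TV_5 = 18.0197/(0.072−0.021) = 353.3268
P₀ = Σ Dₜ/(1+r)ᵗ + TV_5/(1+r)^5 = 304.6790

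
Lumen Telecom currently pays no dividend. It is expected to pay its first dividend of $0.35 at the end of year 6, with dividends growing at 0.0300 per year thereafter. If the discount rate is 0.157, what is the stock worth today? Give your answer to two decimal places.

Deferred-dividend DDM. At t=5 the remaining stream is a growing perpetuity with first payment D_6 = 0.35.
V_5 = D_6/(r−g) = 0.35/(0.157−0.03) = 2.7559
P₀ = V_5/(1+r)^5 = 2.7559/(1+0.157)^5 = 1.3292

$1.33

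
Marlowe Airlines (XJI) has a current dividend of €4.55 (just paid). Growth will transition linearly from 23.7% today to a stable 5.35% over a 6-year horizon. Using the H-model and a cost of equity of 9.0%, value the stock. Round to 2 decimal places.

H-model: P₀ = D₀[(1+g_L) + H(g_S−g_L)]/(r−g_L), with H = 6/2 = 3.
P₀ = 4.55 × [(1+0.0535) + 3×(0.237−0.0535)] / (0.09−0.0535)
   = 4.55 × 1.6040 / 0.0365 = 199.9507

€199.95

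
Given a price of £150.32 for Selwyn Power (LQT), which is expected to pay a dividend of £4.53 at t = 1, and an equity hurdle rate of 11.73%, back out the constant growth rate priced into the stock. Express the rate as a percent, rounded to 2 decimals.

From P₀ = D₁/(r − g), the implied growth is g = r − D₁/P₀.
g = 0.1173 − 4.53/150.32 = 0.1173 − 0.03014 = 0.08716

8.72%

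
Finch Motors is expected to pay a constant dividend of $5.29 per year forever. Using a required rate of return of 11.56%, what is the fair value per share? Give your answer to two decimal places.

$45.76

Zero-growth DDM (perpetuity): P₀ = D/r = 5.29 / 0.1156 = 45.7612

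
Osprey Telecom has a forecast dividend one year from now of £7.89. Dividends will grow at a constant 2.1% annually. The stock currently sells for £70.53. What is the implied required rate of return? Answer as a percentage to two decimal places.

13.29%

Rearranging the constant-growth DDM: r = D₁/P₀ + g.
r = 7.8900 / 70.53 + 0.021 = 0.11187 + 0.021 = 0.13287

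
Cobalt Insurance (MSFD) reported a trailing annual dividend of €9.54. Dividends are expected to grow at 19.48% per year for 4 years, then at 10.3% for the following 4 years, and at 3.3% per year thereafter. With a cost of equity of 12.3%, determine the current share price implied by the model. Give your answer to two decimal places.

Three-stage DDM. Project D₁…D_8; terminal Gordon value at t=8 with g = 0.033; discount at r = 0.123.
D_1 = 11.3984
D_2 = 13.6188
D_3 = 16.2717
D_4 = 19.4415
D_5 = 21.4439
D_6 = 23.6527
D_7 = 26.0889
D_8 = 28.7761
TV_8 = 29.7257/(0.123−0.033) = 330.2852
P₀ = Σ Dₜ/(1+r)ᵗ + TV_8/(1+r)^8 = 221.9914

€221.99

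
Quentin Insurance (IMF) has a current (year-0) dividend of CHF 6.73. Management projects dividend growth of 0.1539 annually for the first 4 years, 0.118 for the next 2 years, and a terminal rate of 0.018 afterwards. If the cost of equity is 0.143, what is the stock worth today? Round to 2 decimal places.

CHF 95.56

Three-stage DDM. Project D₁…D_6; terminal Gordon value at t=6 with g = 0.018; discount at r = 0.143.
D_1 = 7.7657
D_2 = 8.9609
D_3 = 10.3400
D_4 = 11.9313
D_5 = 13.3392
D_6 = 14.9132
TV_6 = 15.1817/(0.143−0.018) = 121.4532
P₀ = Σ Dₜ/(1+r)ᵗ + TV_6/(1+r)^6 = 95.5602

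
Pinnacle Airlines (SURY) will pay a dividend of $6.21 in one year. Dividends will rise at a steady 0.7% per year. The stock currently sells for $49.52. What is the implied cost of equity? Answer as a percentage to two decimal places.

Rearranging the constant-growth DDM: r = D₁/P₀ + g.
r = 6.2100 / 49.52 + 0.007 = 0.12540 + 0.007 = 0.13240

13.24%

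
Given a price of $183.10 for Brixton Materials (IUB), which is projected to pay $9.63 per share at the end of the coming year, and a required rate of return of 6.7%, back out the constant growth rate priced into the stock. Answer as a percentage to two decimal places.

From P₀ = D₁/(r − g), the implied growth is g = r − D₁/P₀.
g = 0.067 − 9.63/183.10 = 0.067 − 0.05259 = 0.01441

1.44%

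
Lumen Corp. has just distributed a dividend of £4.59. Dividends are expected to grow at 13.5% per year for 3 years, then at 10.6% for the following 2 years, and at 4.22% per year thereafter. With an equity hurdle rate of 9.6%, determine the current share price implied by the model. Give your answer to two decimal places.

Three-stage DDM. Project D₁…D_5; terminal Gordon value at t=5 with g = 0.0422; discount at r = 0.096.
D_1 = 5.2096
D_2 = 5.9130
D_3 = 6.7112
D_4 = 7.4226
D_5 = 8.2094
TV_5 = 8.5558/(0.096−0.0422) = 159.0301
P₀ = Σ Dₜ/(1+r)ᵗ + TV_5/(1+r)^5 = 125.6690

£125.67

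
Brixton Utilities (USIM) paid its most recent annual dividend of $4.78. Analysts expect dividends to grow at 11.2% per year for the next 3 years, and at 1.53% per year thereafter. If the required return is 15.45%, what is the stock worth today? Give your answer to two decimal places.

Two-stage DDM. Project D₁…D_3 at 0.112, terminal growth 0.0153, discount at r = 0.1545.
D_1 = 5.3154
D_2 = 5.9107
D_3 = 6.5727
Terminal value at t=3: TV = D_4/(r−g) = 6.6732/(0.1545−0.0153) = 47.9399
P₀ = 5.3154/(1+0.1545)^1 + 5.9107/(1+0.1545)^2 + 6.5727/(1+0.1545)^3 + 47.9399/(1+0.1545)^3 = 44.4640

$44.46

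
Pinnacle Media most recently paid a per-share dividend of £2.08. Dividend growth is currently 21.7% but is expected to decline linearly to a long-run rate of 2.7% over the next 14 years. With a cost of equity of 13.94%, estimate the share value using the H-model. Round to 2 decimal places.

H-model: P₀ = D₀[(1+g_L) + H(g_S−g_L)]/(r−g_L), with H = 14/2 = 7.
P₀ = 2.08 × [(1+0.027) + 7×(0.217−0.027)] / (0.1394−0.027)
   = 2.08 × 2.3570 / 0.1124 = 43.6171

£43.62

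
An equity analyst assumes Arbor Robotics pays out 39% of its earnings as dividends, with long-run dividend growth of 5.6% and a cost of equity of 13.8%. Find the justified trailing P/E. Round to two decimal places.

5.02

Justified trailing P/E = b(1+g)/(r−g) = 0.39×(1+0.056)/(0.138−0.056) = 5.0224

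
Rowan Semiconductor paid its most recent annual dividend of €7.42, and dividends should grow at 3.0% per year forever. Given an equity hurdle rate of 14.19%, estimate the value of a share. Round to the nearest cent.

Gordon growth model: P₀ = D₁/(r − g). D₁ = 7.42 × (1 + 0.03) = 7.6426.
P₀ = 7.6426 / (0.1419 − 0.03) = 7.6426 / 0.1119 = 68.2985

€68.30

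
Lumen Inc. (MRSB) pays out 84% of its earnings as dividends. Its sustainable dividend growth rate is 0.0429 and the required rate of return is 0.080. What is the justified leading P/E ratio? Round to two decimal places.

22.64

Justified leading P/E = b/(r−g) = 0.84/(0.08−0.0429) = 22.6415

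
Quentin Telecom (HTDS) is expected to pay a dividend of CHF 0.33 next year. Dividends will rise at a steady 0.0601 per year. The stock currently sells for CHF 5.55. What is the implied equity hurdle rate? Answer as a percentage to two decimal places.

Rearranging the constant-growth DDM: r = D₁/P₀ + g.
r = 0.3300 / 5.55 + 0.0601 = 0.05946 + 0.0601 = 0.11956

11.96%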